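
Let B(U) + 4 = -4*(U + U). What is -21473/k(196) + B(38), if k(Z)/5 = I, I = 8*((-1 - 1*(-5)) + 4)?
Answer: -120033/320 ≈ -375.10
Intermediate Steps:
B(U) = -4 - 8*U (B(U) = -4 - 4*(U + U) = -4 - 8*U)
I = 64 (I = 8*((-1 + 5) + 4) = 8*(4 + 4) = 8*8 = 64)
k(Z) = 320 (k(Z) = 5*64 = 320)
-21473/k(196) + B(38) = -21473/320 + (-4 - 8*38) = -21473*1/320 + (-4 - 304) = -21473/320 - 308 = -120033/320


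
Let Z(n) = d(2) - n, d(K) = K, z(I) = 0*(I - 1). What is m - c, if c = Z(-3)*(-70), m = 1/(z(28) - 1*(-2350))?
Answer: 822501/2350 ≈ 350.00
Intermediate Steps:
z(I) = 0 (z(I) = 0*(-1 + I) = 0)
m = 1/2350 (m = 1/(0 - 1*(-2350)) = 1/(0 + 2350) = 1/2350 ≈ 0.00042553)
Z(n) = 2 - n
c = -350 (c = (2 - 1*(-3))*(-70) = (2 + 3)*(-70) = 5*(-70) = -350)
m - c = 1/2350 - 1*(-350) = 1/2350 + 350 = 822501/2350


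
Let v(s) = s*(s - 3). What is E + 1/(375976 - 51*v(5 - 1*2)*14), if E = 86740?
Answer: 32612158241/375976 ≈ 86740.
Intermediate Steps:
v(s) = s*(-3 + s)
E + 1/(375976 - 51*v(5 - 1*2)*14) = 86740 + 1/(375976 - 51*(5 - 1*2)*(-3 + (5 - 1*2))*14) = 86740 + 1/(375976 - 51*(5 - 2)*(-3 + (5 - 2))*14) = 86740 + 1/(375976 - 153*(-3 + 3)*14) = 86740 + 1/(375976 - 153*0*14) = 86740 + 1/(375976 - 51*0*14) = 86740 + 1/(375976 + 0*14) = 86740 + 1/(375976 + 0) = 86740 + 1/375976 = 32612158241/375976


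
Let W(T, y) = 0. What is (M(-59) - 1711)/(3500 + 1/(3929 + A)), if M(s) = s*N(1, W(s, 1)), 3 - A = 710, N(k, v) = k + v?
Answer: -5702940/11277001 ≈ -0.50571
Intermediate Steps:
A = -707 (A = 3 - 1*710 = 3 - 710 = -707)
M(s) = s (M(s) = s*(1 + 0) = s*1 = s)
(M(-59) - 1711)/(3500 + 1/(3929 + A)) = (-59 - 1711)/(3500 + 1/(3929 - 707)) = -1770/(3500 + 1/3222) = -1770/11277001/3222 = -1770*3222/11277001 = -5702940/11277001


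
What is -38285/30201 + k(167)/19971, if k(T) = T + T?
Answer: -251500867/201048057 ≈ -1.2509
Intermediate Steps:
k(T) = 2*T
-38285/30201 + k(167)/19971 = -38285/30201 + (2*167)/19971 = -38285*1/30201 + 334*(1/19971) = -38285/30201 + 334/19971 = -251500867/201048057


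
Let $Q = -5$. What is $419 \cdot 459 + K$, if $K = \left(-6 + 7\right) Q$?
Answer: $192316$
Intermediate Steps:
$K = -5$ ($K = \left(-6 + 7\right) \left(-5\right) = 1 \left(-5\right) = -5$)
$419 \cdot 459 + K = 419 \cdot 459 - 5 = 192321 - 5 = 192316$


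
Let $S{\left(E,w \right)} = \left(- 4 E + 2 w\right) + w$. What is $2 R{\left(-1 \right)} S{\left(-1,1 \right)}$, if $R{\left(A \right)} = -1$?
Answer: $-14$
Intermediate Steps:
$S{\left(E,w \right)} = - 4 E + 3 w$
$2 R{\left(-1 \right)} S{\left(-1,1 \right)} = 2 \left(-1\right) \left(\left(-4\right) \left(-1\right) + 3 \cdot 1\right) = - 2 \left(4 + 3\right) = \left(-2\right) 7 = -14$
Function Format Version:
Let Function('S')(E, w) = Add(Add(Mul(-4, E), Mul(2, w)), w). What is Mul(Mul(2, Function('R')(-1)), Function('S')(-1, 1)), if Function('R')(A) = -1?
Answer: -14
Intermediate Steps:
Function('S')(E, w) = Add(Mul(-4, E), Mul(3, w))
Mul(Mul(2, Function('R')(-1)), Function('S')(-1, 1)) = Mul(Mul(2, -1), Add(Mul(-4, -1), Mul(3, 1))) = Mul(-2, Add(4, 3)) = Mul(-2, 7) = -14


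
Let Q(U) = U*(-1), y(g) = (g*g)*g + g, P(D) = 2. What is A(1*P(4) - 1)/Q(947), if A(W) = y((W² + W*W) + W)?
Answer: -30/947 ≈ -0.031679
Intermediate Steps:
y(g) = g + g³ (y(g) = g²*g + g = g³ + g = g + g³)
A(W) = W + (W + 2*W²)³ + 2*W² (A(W) = ((W² + W*W) + W) + ((W² + W*W) + W)³ = ((W² + W²) + W) + ((W² + W²) + W)³ = (2*W² + W) + (2*W² + W)³ = (W + 2*W²) + (W + 2*W²)³ = W + (W + 2*W²)³ + 2*W²)
Q(U) = -U
A(1*P(4) - 1)/Q(947) = ((1*2 - 1)*(1 + 2*(1*2 - 1))*(1 + (1*2 - 1)²*(1 + 2*(1*2 - 1))²))/((-1*947)) = ((2 - 1)*(1 + 2*(2 - 1))*(1 + (2 - 1)²*(1 + 2*(2 - 1))²))/(-947) = (1*(1 + 2*1)*(1 + 1²*(1 + 2*1)²))*(-1/947) = (1*(1 + 2)*(1 + 1*(1 + 2)²))*(-1/947) = (1*3*(1 + 1*3²))*(-1/947) = (1*3*(1 + 1*9))*(-1/947) = (1*3*(1 + 9))*(-1/947) = (1*3*10)*(-1/947) = 30*(-1/947) = -30/947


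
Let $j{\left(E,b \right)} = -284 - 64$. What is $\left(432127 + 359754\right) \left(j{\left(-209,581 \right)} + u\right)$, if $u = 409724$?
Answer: $324177076256$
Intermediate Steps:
$j{\left(E,b \right)} = -348$ ($j{\left(E,b \right)} = -284 - 64 = -348$)
$\left(432127 + 359754\right) \left(j{\left(-209,581 \right)} + u\right) = \left(432127 + 359754\right) \left(-348 + 409724\right) = 791881 \cdot 409376 = 324177076256$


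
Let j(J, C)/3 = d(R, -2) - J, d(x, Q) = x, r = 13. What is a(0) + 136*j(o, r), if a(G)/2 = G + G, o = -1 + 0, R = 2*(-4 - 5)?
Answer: -6936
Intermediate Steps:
R = -18 (R = 2*(-9) = -18)
o = -1
a(G) = 4*G (a(G) = 2*(G + G) = 2*(2*G) = 4*G)
j(J, C) = -54 - 3*J (j(J, C) = 3*(-18 - J) = -54 - 3*J)
a(0) + 136*j(o, r) = 4*0 + 136*(-54 - 3*(-1)) = 0 + 136*(-54 + 3) = 0 + 136*(-51) = 0 - 6936 = -6936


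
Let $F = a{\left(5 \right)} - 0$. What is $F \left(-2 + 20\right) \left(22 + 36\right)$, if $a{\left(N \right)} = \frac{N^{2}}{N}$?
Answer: $5220$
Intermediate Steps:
$a{\left(N \right)} = N$
$F = 5$ ($F = 5 - 0 = 5 + 0 = 5$)
$F \left(-2 + 20\right) \left(22 + 36\right) = 5 \left(-2 + 20\right) \left(22 + 36\right) = 5 \cdot 18 \cdot 58 = 5 \cdot 1044 = 5220$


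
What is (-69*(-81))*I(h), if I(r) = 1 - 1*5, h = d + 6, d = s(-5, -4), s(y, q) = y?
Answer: -22356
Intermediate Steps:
d = -5
h = 1 (h = -5 + 6 = 1)
I(r) = -4 (I(r) = 1 - 5 = -4)
(-69*(-81))*I(h) = -69*(-81)*(-4) = 5589*(-4) = -22356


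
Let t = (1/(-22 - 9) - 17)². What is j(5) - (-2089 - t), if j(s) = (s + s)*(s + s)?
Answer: 2382413/961 ≈ 2479.1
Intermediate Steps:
j(s) = 4*s² (j(s) = (2*s)*(2*s) = 4*s²)
t = 278784/961 (t = (1/(-31) - 17)² = (-1/31 - 17)² = (-528/31)² = 278784/961 ≈ 290.10)
j(5) - (-2089 - t) = 4*5² - (-2089 - 1*278784/961) = 4*25 - (-2089 - 278784/961) = 100 - 1*(-2286313/961) = 100 + 2286313/961 = 2382413/961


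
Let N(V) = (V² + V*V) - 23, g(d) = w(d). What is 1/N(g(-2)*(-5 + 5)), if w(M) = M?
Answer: -1/23 ≈ -0.043478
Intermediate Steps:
g(d) = d
N(V) = -23 + 2*V² (N(V) = (V² + V²) - 23 = 2*V² - 23 = -23 + 2*V²)
1/N(g(-2)*(-5 + 5)) = 1/(-23 + 2*(-2*(-5 + 5))²) = 1/(-23 + 2*(-2*0)²) = 1/(-23 + 2*0²) = 1/(-23 + 2*0) = 1/(-23 + 0) = 1/(-23) = -1/23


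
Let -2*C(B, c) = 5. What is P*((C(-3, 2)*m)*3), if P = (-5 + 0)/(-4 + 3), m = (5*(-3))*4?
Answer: 2250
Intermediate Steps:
C(B, c) = -5/2 (C(B, c) = -½*5 = -5/2)
m = -60 (m = -15*4 = -60)
P = 5 (P = -5/(-1) = -5*(-1) = 5)
P*((C(-3, 2)*m)*3) = 5*(-5/2*(-60)*3) = 5*(150*3) = 5*450 = 2250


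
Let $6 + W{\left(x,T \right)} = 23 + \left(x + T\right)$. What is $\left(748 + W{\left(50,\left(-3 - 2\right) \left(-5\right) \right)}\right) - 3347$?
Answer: $-2507$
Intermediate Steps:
$W{\left(x,T \right)} = 17 + T + x$ ($W{\left(x,T \right)} = -6 + \left(23 + \left(x + T\right)\right) = -6 + \left(23 + \left(T + x\right)\right) = -6 + \left(23 + T + x\right) = 17 + T + x$)
$\left(748 + W{\left(50,\left(-3 - 2\right) \left(-5\right) \right)}\right) - 3347 = \left(748 + \left(17 + \left(-3 - 2\right) \left(-5\right) + 50\right)\right) - 3347 = \left(748 + \left(17 - -25 + 50\right)\right) - 3347 = \left(748 + \left(17 + 25 + 50\right)\right) - 3347 = \left(748 + 92\right) - 3347 = 840 - 3347 = -2507$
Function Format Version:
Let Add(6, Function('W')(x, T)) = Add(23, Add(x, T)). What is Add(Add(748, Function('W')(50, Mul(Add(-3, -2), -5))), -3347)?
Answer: -2507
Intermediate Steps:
Function('W')(x, T) = Add(17, T, x) (Function('W')(x, T) = Add(-6, Add(23, Add(x, T))) = Add(-6, Add(23, Add(T, x))) = Add(-6, Add(23, T, x)) = Add(17, T, x))
Add(Add(748, Function('W')(50, Mul(Add(-3, -2), -5))), -3347) = Add(Add(748, Add(17, Mul(Add(-3, -2), -5), 50)), -3347) = Add(Add(748, Add(17, Mul(-5, -5), 50)), -3347) = Add(Add(748, Add(17, 25, 50)), -3347) = Add(Add(748, 92), -3347) = Add(840, -3347) = -2507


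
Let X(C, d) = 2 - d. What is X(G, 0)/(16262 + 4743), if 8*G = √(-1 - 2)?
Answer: 2/21005 ≈ 9.5215e-5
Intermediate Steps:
G = I*√3/8 (G = √(-1 - 2)/8 = √(-3)/8 = (I*√3)/8 = I*√3/8 ≈ 0.21651*I)
X(G, 0)/(16262 + 4743) = (2 - 1*0)/(16262 + 4743) = (2 + 0)/21005 = 2*(1/21005) = 2/21005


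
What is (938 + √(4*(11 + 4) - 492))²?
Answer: 879412 + 22512*I*√3 ≈ 8.7941e+5 + 38992.0*I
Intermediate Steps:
(938 + √(4*(11 + 4) - 492))² = (938 + √(4*15 - 492))² = (938 + √(60 - 492))² = (938 + √(-432))² = (938 + 12*I*√3)²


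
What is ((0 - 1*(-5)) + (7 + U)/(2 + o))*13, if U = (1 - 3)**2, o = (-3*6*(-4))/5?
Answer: 6045/82 ≈ 73.719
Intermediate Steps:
o = 72/5 (o = -18*(-4)*(1/5) = 72*(1/5) = 72/5 ≈ 14.400)
U = 4 (U = (-2)**2 = 4)
((0 - 1*(-5)) + (7 + U)/(2 + o))*13 = ((0 - 1*(-5)) + (7 + 4)/(2 + 72/5))*13 = ((0 + 5) + 11/(82/5))*13 = (5 + 11*(5/82))*13 = (5 + 55/82)*13 = (465/82)*13 = 6045/82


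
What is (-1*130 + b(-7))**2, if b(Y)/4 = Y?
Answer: 24964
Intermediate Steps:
b(Y) = 4*Y
(-1*130 + b(-7))**2 = (-1*130 + 4*(-7))**2 = (-130 - 28)**2 = (-158)**2 = 24964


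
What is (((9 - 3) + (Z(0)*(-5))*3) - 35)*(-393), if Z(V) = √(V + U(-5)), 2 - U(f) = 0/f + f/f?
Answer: 17292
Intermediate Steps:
U(f) = 1 (U(f) = 2 - (0/f + f/f) = 2 - (0 + 1) = 2 - 1*1 = 2 - 1 = 1)
Z(V) = √(1 + V) (Z(V) = √(V + 1) = √(1 + V))
(((9 - 3) + (Z(0)*(-5))*3) - 35)*(-393) = (((9 - 3) + (√(1 + 0)*(-5))*3) - 35)*(-393) = ((6 + (√1*(-5))*3) - 35)*(-393) = ((6 + (1*(-5))*3) - 35)*(-393) = ((6 - 5*3) - 35)*(-393) = ((6 - 15) - 35)*(-393) = (-9 - 35)*(-393) = -44*(-393) = 17292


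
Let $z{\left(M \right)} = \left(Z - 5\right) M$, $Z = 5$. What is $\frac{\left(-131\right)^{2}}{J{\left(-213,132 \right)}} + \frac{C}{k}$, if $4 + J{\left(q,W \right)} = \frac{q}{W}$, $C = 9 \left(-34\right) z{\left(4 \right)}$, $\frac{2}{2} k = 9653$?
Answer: $- \frac{755084}{247} \approx -3057.0$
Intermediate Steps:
$z{\left(M \right)} = 0$ ($z{\left(M \right)} = \left(5 - 5\right) M = 0 M = 0$)
$k = 9653$
$C = 0$ ($C = 9 \left(-34\right) 0 = \left(-306\right) 0 = 0$)
$J{\left(q,W \right)} = -4 + \frac{q}{W}$
$\frac{\left(-131\right)^{2}}{J{\left(-213,132 \right)}} + \frac{C}{k} = \frac{\left(-131\right)^{2}}{-4 - \frac{213}{132}} + \frac{0}{9653} = \frac{17161}{-4 - \frac{71}{44}} + 0 \cdot \frac{1}{9653} = \frac{17161}{-4 - \frac{71}{44}} + 0 = \frac{17161}{- \frac{247}{44}} + 0 = 17161 \left(- \frac{44}{247}\right) + 0 = - \frac{755084}{247} + 0 = - \frac{755084}{247}$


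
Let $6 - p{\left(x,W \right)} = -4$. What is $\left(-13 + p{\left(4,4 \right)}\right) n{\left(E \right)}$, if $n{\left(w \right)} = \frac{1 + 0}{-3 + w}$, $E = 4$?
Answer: $-3$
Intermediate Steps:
$p{\left(x,W \right)} = 10$ ($p{\left(x,W \right)} = 6 - -4 = 6 + 4 = 10$)
$n{\left(w \right)} = \frac{1}{-3 + w}$ ($n{\left(w \right)} = 1 \frac{1}{-3 + w} = \frac{1}{-3 + w}$)
$\left(-13 + p{\left(4,4 \right)}\right) n{\left(E \right)} = \frac{-13 + 10}{-3 + 4} = - \frac{3}{1} = \left(-3\right) 1 = -3$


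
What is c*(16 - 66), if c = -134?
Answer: 6700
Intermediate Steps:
c*(16 - 66) = -134*(16 - 66) = -134*(-50) = 6700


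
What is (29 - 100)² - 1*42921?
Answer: -37880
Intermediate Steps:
(29 - 100)² - 1*42921 = (-71)² - 42921 = 5041 - 42921 = -37880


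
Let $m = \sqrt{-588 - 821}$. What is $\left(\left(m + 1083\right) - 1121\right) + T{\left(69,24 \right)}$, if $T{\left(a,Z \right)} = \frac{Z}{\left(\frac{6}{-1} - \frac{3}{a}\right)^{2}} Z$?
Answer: $- \frac{429494}{19321} + i \sqrt{1409} \approx -22.229 + 37.537 i$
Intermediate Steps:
$m = i \sqrt{1409}$ ($m = \sqrt{-1409} = i \sqrt{1409} \approx 37.537 i$)
$T{\left(a,Z \right)} = \frac{Z^{2}}{\left(-6 - \frac{3}{a}\right)^{2}}$ ($T{\left(a,Z \right)} = \frac{Z}{\left(6 \left(-1\right) - \frac{3}{a}\right)^{2}} Z = \frac{Z}{\left(-6 - \frac{3}{a}\right)^{2}} Z = \frac{Z^{2}}{\left(-6 - \frac{3}{a}\right)^{2}}$)
$\left(\left(m + 1083\right) - 1121\right) + T{\left(69,24 \right)} = \left(\left(i \sqrt{1409} + 1083\right) - 1121\right) + \frac{24^{2} \cdot 69^{2}}{9 \left(1 + 2 \cdot 69\right)^{2}} = \left(\left(1083 + i \sqrt{1409}\right) - 1121\right) + \frac{1}{9} \cdot 576 \cdot 4761 \frac{1}{\left(1 + 138\right)^{2}} = \left(-38 + i \sqrt{1409}\right) + \frac{1}{9} \cdot 576 \cdot 4761 \cdot \frac{1}{19321} = \left(-38 + i \sqrt{1409}\right) + \frac{304704}{19321} = - \frac{429494}{19321} + i \sqrt{1409}$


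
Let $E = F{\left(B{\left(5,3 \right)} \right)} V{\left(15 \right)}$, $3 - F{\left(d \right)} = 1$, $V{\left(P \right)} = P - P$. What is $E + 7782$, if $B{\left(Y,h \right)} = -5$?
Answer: $7782$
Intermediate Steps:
$V{\left(P \right)} = 0$
$F{\left(d \right)} = 2$ ($F{\left(d \right)} = 3 - 1 = 2$)
$E = 0$ ($E = 2 \cdot 0 = 0$)
$E + 7782 = 0 + 7782 = 7782$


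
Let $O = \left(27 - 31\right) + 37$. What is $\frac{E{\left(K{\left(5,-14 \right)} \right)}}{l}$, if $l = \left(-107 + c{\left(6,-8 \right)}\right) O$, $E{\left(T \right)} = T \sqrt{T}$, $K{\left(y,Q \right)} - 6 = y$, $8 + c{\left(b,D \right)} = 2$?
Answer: $- \frac{\sqrt{11}}{339} \approx -0.0097836$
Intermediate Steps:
$O = 33$ ($O = -4 + 37 = 33$)
$c{\left(b,D \right)} = -6$ ($c{\left(b,D \right)} = -8 + 2 = -6$)
$K{\left(y,Q \right)} = 6 + y$
$E{\left(T \right)} = T^{\frac{3}{2}}$
$l = -3729$ ($l = \left(-107 - 6\right) 33 = \left(-113\right) 33 = -3729$)
$\frac{E{\left(K{\left(5,-14 \right)} \right)}}{l} = \frac{\left(6 + 5\right)^{\frac{3}{2}}}{-3729} = 11^{\frac{3}{2}} \left(- \frac{1}{3729}\right) = 11 \sqrt{11} \left(- \frac{1}{3729}\right) = - \frac{\sqrt{11}}{339}$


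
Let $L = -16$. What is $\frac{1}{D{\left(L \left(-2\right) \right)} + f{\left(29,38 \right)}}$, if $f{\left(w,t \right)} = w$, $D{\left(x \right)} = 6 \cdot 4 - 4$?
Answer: $\frac{1}{49} \approx 0.020408$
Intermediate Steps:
$D{\left(x \right)} = 20$ ($D{\left(x \right)} = 24 - 4 = 20$)
$\frac{1}{D{\left(L \left(-2\right) \right)} + f{\left(29,38 \right)}} = \frac{1}{20 + 29} = \frac{1}{49}$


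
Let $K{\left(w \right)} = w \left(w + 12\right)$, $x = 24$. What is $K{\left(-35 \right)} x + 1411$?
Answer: $20731$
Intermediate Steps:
$K{\left(w \right)} = w \left(12 + w\right)$
$K{\left(-35 \right)} x + 1411 = - 35 \left(12 - 35\right) 24 + 1411 = \left(-35\right) \left(-23\right) 24 + 1411 = 805 \cdot 24 + 1411 = 19320 + 1411 = 20731$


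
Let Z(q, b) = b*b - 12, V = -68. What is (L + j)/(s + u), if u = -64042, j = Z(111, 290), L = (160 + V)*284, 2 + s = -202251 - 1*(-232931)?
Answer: -27554/8341 ≈ -3.3034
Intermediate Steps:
s = 30678 (s = -2 + (-202251 - 1*(-232931)) = -2 + (-202251 + 232931) = -2 + 30680 = 30678)
L = 26128 (L = (160 - 68)*284 = 92*284 = 26128)
Z(q, b) = -12 + b² (Z(q, b) = b² - 12 = -12 + b²)
j = 84088 (j = -12 + 290² = -12 + 84100 = 84088)
(L + j)/(s + u) = (26128 + 84088)/(30678 - 64042) = 110216/(-33364) = 110216*(-1/33364) = -27554/8341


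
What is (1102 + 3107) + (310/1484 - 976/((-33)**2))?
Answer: 3400476545/808038 ≈ 4208.3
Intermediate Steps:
(1102 + 3107) + (310/1484 - 976/((-33)**2)) = 4209 + (310*(1/1484) - 976/1089) = 4209 + (155/742 - 976*1/1089) = 4209 + (155/742 - 976/1089) = 4209 - 555397/808038 = 3400476545/808038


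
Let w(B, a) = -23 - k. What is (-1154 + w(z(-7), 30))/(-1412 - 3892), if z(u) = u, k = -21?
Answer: 17/78 ≈ 0.21795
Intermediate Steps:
w(B, a) = -2 (w(B, a) = -23 - 1*(-21) = -23 + 21 = -2)
(-1154 + w(z(-7), 30))/(-1412 - 3892) = (-1154 - 2)/(-1412 - 3892) = -1156/(-5304) = -1156*(-1/5304) = 17/78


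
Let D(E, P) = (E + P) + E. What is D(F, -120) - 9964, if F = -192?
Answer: -10468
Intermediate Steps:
D(E, P) = P + 2*E
D(F, -120) - 9964 = (-120 + 2*(-192)) - 9964 = (-120 - 384) - 9964 = -504 - 9964 = -10468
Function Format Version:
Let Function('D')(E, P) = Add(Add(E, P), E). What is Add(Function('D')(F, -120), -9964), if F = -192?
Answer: -10468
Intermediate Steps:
Function('D')(E, P) = Add(P, Mul(2, E))
Add(Function('D')(F, -120), -9964) = Add(Add(-120, Mul(2, -192)), -9964) = Add(Add(-120, -384), -9964) = Add(-504, -9964) = -10468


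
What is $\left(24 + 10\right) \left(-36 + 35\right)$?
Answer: $-34$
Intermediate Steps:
$\left(24 + 10\right) \left(-36 + 35\right) = 34 \left(-1\right) = -34$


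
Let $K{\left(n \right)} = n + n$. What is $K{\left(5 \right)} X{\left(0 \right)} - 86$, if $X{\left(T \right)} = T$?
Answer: $-86$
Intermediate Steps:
$K{\left(n \right)} = 2 n$
$K{\left(5 \right)} X{\left(0 \right)} - 86 = 2 \cdot 5 \cdot 0 - 86 = 10 \cdot 0 - 86 = 0 - 86 = -86$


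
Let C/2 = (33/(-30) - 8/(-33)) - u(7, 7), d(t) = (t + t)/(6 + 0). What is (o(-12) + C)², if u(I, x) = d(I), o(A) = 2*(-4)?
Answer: 625681/3025 ≈ 206.84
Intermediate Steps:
d(t) = t/3 (d(t) = (2*t)/6 = (2*t)*(⅙) = t/3)
o(A) = -8
u(I, x) = I/3
C = -351/55 (C = 2*((33/(-30) - 8/(-33)) - 7/3) = 2*((33*(-1/30) - 8*(-1/33)) - 1*7/3) = 2*((-11/10 + 8/33) - 7/3) = 2*(-283/330 - 7/3) = 2*(-351/110) = -351/55 ≈ -6.3818)
(o(-12) + C)² = (-8 - 351/55)² = (-791/55)² = 625681/3025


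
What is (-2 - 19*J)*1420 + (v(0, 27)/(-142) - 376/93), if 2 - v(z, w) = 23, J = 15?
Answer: -5382024679/13206 ≈ -4.0754e+5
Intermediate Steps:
v(z, w) = -21 (v(z, w) = 2 - 1*23 = 2 - 23 = -21)
(-2 - 19*J)*1420 + (v(0, 27)/(-142) - 376/93) = (-2 - 19*15)*1420 + (-21/(-142) - 376/93) = (-2 - 285)*1420 + (-21*(-1/142) - 376*1/93) = -287*1420 + (21/142 - 376/93) = -407540 - 51439/13206 = -5382024679/13206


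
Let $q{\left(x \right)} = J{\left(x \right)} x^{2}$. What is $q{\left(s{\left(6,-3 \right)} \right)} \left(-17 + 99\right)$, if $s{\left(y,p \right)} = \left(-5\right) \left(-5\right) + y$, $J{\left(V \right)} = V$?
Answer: $2442862$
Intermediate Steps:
$s{\left(y,p \right)} = 25 + y$
$q{\left(x \right)} = x^{3}$ ($q{\left(x \right)} = x x^{2} = x^{3}$)
$q{\left(s{\left(6,-3 \right)} \right)} \left(-17 + 99\right) = \left(25 + 6\right)^{3} \left(-17 + 99\right) = 31^{3} \cdot 82 = 29791 \cdot 82 = 2442862$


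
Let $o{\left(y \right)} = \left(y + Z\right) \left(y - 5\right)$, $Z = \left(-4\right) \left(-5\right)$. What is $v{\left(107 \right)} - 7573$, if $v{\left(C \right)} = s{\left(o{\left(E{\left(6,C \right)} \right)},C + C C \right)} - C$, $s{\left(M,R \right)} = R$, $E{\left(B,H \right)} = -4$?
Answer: $3876$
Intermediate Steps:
$Z = 20$
$o{\left(y \right)} = \left(-5 + y\right) \left(20 + y\right)$ ($o{\left(y \right)} = \left(y + 20\right) \left(y - 5\right) = \left(20 + y\right) \left(-5 + y\right) = \left(-5 + y\right) \left(20 + y\right)$)
$v{\left(C \right)} = C^{2}$ ($v{\left(C \right)} = \left(C + C C\right) - C = \left(C + C^{2}\right) - C = C^{2}$)
$v{\left(107 \right)} - 7573 = 107^{2} - 7573 = 11449 - 7573 = 3876$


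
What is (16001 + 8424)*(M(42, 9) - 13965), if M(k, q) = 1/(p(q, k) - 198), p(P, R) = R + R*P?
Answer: -75723093325/222 ≈ -3.4109e+8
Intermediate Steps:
p(P, R) = R + P*R
M(k, q) = 1/(-198 + k*(1 + q)) (M(k, q) = 1/(k*(1 + q) - 198) = 1/(-198 + k*(1 + q)))
(16001 + 8424)*(M(42, 9) - 13965) = (16001 + 8424)*(1/(-198 + 42*(1 + 9)) - 13965) = 24425*(1/(-198 + 42*10) - 13965) = 24425*(1/(-198 + 420) - 13965) = 24425*(1/222 - 13965) = 24425*(-3100229/222) = -75723093325/222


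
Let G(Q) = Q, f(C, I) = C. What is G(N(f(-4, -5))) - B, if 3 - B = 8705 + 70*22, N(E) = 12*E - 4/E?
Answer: 10195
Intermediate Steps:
N(E) = -4/E + 12*E
B = -10242 (B = 3 - (8705 + 70*22) = 3 - (8705 + 1540) = 3 - 1*10245 = 3 - 10245 = -10242)
G(N(f(-4, -5))) - B = (-4/(-4) + 12*(-4)) - 1*(-10242) = (-4*(-¼) - 48) + 10242 = (1 - 48) + 10242 = -47 + 10242 = 10195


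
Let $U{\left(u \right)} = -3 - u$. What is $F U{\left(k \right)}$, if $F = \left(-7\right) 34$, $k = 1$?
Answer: $952$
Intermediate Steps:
$F = -238$
$F U{\left(k \right)} = - 238 \left(-3 - 1\right) = \left(-238\right) \left(-4\right) = 952$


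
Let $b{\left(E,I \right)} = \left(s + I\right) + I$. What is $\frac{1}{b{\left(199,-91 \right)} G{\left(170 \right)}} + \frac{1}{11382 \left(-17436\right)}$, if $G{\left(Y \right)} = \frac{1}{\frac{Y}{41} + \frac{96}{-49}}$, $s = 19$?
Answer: $- \frac{124574059565}{9283995959112} \approx -0.013418$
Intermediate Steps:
$b{\left(E,I \right)} = 19 + 2 I$ ($b{\left(E,I \right)} = \left(19 + I\right) + I = 19 + 2 I$)
$G{\left(Y \right)} = \frac{1}{- \frac{96}{49} + \frac{Y}{41}}$ ($G{\left(Y \right)} = \frac{1}{Y \frac{1}{41} + 96 \left(- \frac{1}{49}\right)} = \frac{1}{\frac{Y}{41} - \frac{96}{49}} = \frac{1}{- \frac{96}{49} + \frac{Y}{41}}$)
$\frac{1}{b{\left(199,-91 \right)} G{\left(170 \right)}} + \frac{1}{11382 \left(-17436\right)} = \frac{1}{\left(19 + 2 \left(-91\right)\right) \frac{2009}{-3936 + 49 \cdot 170}} + \frac{1}{11382 \left(-17436\right)} = \frac{1}{\left(19 - 182\right) \frac{2009}{-3936 + 8330}} + \frac{1}{11382} \left(- \frac{1}{17436}\right) = \frac{1}{\left(-163\right) \frac{2009}{4394}} - \frac{1}{198456552} = - \frac{1}{163 \cdot 2009 \cdot \frac{1}{4394}} - \frac{1}{198456552} = - \frac{1}{163 \cdot \frac{2009}{4394}} - \frac{1}{198456552} = \left(- \frac{1}{163}\right) \frac{4394}{2009} - \frac{1}{198456552} = - \frac{4394}{327467} - \frac{1}{198456552} = - \frac{124574059565}{9283995959112}$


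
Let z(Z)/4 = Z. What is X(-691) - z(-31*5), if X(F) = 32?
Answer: 652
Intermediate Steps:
z(Z) = 4*Z
X(-691) - z(-31*5) = 32 - 4*(-31*5) = 32 - 4*(-155) = 32 - 1*(-620) = 32 + 620 = 652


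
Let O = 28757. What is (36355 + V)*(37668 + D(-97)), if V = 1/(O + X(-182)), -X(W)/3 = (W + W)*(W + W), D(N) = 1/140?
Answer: 1606651942497036/1173235 ≈ 1.3694e+9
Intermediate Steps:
D(N) = 1/140
X(W) = -12*W**2 (X(W) = -3*(W + W)*(W + W) = -3*2*W*2*W = -12*W**2)
V = -1/368731 (V = 1/(28757 - 12*(-182)**2) = 1/(28757 - 12*33124) = 1/(28757 - 397488) = 1/(-368731) = -1/368731 ≈ -2.7120e-6)
(36355 + V)*(37668 + D(-97)) = (36355 - 1/368731)*(37668 + 1/140) = (13405215504/368731)*(5273521/140) = 1606651942497036/1173235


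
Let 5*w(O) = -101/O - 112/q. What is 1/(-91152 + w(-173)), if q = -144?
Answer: -1557/141923240 ≈ -1.0971e-5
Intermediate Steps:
w(O) = 7/45 - 101/(5*O) (w(O) = (-101/O - 112/(-144))/5 = (-101/O - 112*(-1/144))/5 = (-101/O + 7/9)/5 = (7/9 - 101/O)/5 = 7/45 - 101/(5*O))
1/(-91152 + w(-173)) = 1/(-91152 + (1/45)*(-909 + 7*(-173))/(-173)) = 1/(-91152 + (1/45)*(-1/173)*(-909 - 1211)) = 1/(-91152 + (1/45)*(-1/173)*(-2120)) = 1/(-91152 + 424/1557) = 1/(-141923240/1557) = -1557/141923240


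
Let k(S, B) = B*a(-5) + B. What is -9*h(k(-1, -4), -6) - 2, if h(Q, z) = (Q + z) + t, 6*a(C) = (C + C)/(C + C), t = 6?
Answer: 40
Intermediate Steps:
a(C) = 1/6 (a(C) = ((C + C)/(C + C))/6 = ((2*C)/((2*C)))/6 = ((2*C)*(1/(2*C)))/6 = (1/6)*1 = 1/6)
k(S, B) = 7*B/6 (k(S, B) = B*(1/6) + B = B/6 + B = 7*B/6)
h(Q, z) = 6 + Q + z (h(Q, z) = (Q + z) + 6 = 6 + Q + z)
-9*h(k(-1, -4), -6) - 2 = -9*(6 + (7/6)*(-4) - 6) - 2 = -9*(6 - 14/3 - 6) - 2 = -9*(-14/3) - 2 = 42 - 2 = 40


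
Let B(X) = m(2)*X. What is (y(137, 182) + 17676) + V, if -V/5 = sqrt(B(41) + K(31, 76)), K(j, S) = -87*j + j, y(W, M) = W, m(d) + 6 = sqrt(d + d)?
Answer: 17813 - 5*I*sqrt(2830) ≈ 17813.0 - 265.99*I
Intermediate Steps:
m(d) = -6 + sqrt(2)*sqrt(d) (m(d) = -6 + sqrt(d + d) = -6 + sqrt(2*d) = -6 + sqrt(2)*sqrt(d))
K(j, S) = -86*j
B(X) = -4*X (B(X) = (-6 + sqrt(2)*sqrt(2))*X = (-6 + 2)*X = -4*X)
V = -5*I*sqrt(2830) (V = -5*sqrt(-4*41 - 86*31) = -5*sqrt(-164 - 2666) = -5*I*sqrt(2830) ≈ -265.99*I)
(y(137, 182) + 17676) + V = (137 + 17676) - 5*I*sqrt(2830) = 17813 - 5*I*sqrt(2830)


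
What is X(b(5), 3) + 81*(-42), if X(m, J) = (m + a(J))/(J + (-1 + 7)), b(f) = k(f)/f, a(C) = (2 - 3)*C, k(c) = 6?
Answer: -17011/5 ≈ -3402.2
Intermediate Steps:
a(C) = -C
b(f) = 6/f
X(m, J) = (m - J)/(6 + J) (X(m, J) = (m - J)/(J + (-1 + 7)) = (m - J)/(J + 6) = (m - J)/(6 + J))
X(b(5), 3) + 81*(-42) = (6/5 - 1*3)/(6 + 3) + 81*(-42) = (6*(⅕) - 3)/9 - 3402 = (6/5 - 3)/9 - 3402 = (⅑)*(-9/5) - 3402 = -⅕ - 3402 = -17011/5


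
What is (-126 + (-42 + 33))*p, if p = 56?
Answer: -7560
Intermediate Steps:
(-126 + (-42 + 33))*p = (-126 + (-42 + 33))*56 = (-126 - 9)*56 = -135*56 = -7560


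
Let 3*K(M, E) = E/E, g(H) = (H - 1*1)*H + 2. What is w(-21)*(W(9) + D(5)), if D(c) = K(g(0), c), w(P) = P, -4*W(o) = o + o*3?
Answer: 182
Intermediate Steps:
g(H) = 2 + H*(-1 + H) (g(H) = (H - 1)*H + 2 = (-1 + H)*H + 2 = H*(-1 + H) + 2 = 2 + H*(-1 + H))
K(M, E) = ⅓ (K(M, E) = (E/E)/3 = (⅓)*1 = ⅓)
W(o) = -o (W(o) = -(o + o*3)/4 = -(o + 3*o)/4 = -o)
D(c) = ⅓
w(-21)*(W(9) + D(5)) = -21*(-1*9 + ⅓) = -21*(-9 + ⅓) = -21*(-26/3) = 182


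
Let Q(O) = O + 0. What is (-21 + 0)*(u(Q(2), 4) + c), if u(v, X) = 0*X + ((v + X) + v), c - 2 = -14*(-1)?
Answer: -504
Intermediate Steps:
Q(O) = O
c = 16 (c = 2 - 14*(-1) = 2 + 14 = 16)
u(v, X) = X + 2*v (u(v, X) = 0 + ((X + v) + v) = 0 + (X + 2*v) = X + 2*v)
(-21 + 0)*(u(Q(2), 4) + c) = (-21 + 0)*((4 + 2*2) + 16) = -21*((4 + 4) + 16) = -21*(8 + 16) = -21*24 = -504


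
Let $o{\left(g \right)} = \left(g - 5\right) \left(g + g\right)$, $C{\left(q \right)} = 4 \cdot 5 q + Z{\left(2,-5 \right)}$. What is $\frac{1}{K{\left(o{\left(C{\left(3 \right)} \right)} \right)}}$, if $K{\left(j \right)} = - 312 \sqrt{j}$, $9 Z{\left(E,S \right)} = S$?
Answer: $- \frac{3 \sqrt{107}}{778960} \approx -3.9838 \cdot 10^{-5}$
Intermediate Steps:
$Z{\left(E,S \right)} = \frac{S}{9}$
$C{\left(q \right)} = - \frac{5}{9} + 20 q$ ($C{\left(q \right)} = 4 \cdot 5 q + \frac{1}{9} \left(-5\right) = 20 q - \frac{5}{9} = - \frac{5}{9} + 20 q$)
$o{\left(g \right)} = 2 g \left(-5 + g\right)$ ($o{\left(g \right)} = \left(-5 + g\right) 2 g = 2 g \left(-5 + g\right)$)
$\frac{1}{K{\left(o{\left(C{\left(3 \right)} \right)} \right)}} = \frac{1}{\left(-312\right) \sqrt{2 \left(- \frac{5}{9} + 20 \cdot 3\right) \left(-5 + \left(- \frac{5}{9} + 20 \cdot 3\right)\right)}} = \frac{1}{\left(-312\right) \sqrt{2 \left(- \frac{5}{9} + 60\right) \left(-5 + \left(- \frac{5}{9} + 60\right)\right)}} = \frac{1}{\left(-312\right) \sqrt{2 \cdot \frac{535}{9} \left(-5 + \frac{535}{9}\right)}} = \frac{1}{\left(-312\right) \sqrt{2 \cdot \frac{535}{9} \cdot \frac{490}{9}}} = \frac{1}{\left(-312\right) \sqrt{\frac{524300}{81}}} = \frac{1}{\left(-312\right) \frac{70 \sqrt{107}}{9}} = \frac{1}{\left(- \frac{7280}{3}\right) \sqrt{107}} = - \frac{3 \sqrt{107}}{778960}$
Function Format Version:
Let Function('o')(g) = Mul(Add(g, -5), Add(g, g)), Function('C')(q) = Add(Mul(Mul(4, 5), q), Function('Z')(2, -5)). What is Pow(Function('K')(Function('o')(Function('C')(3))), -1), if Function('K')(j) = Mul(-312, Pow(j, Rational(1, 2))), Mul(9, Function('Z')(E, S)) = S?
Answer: Mul(Rational(-3, 778960), Pow(107, Rational(1, 2))) ≈ -3.9838e-5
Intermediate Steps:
Function('Z')(E, S) = Mul(Rational(1, 9), S)
Function('C')(q) = Add(Rational(-5, 9), Mul(20, q)) (Function('C')(q) = Add(Mul(Mul(4, 5), q), Mul(Rational(1, 9), -5)) = Add(Mul(20, q), Rational(-5, 9)) = Add(Rational(-5, 9), Mul(20, q)))
Function('o')(g) = Mul(2, g, Add(-5, g)) (Function('o')(g) = Mul(Add(-5, g), Mul(2, g)) = Mul(2, g, Add(-5, g)))
Pow(Function('K')(Function('o')(Function('C')(3))), -1) = Pow(Mul(-312, Pow(Mul(2, Add(Rational(-5, 9), Mul(20, 3)), Add(-5, Add(Rational(-5, 9), Mul(20, 3)))), Rational(1, 2))), -1) = Pow(Mul(-312, Pow(Mul(2, Add(Rational(-5, 9), 60), Add(-5, Add(Rational(-5, 9), 60))), Rational(1, 2))), -1) = Pow(Mul(-312, Pow(Mul(2, Rational(535, 9), Add(-5, Rational(535, 9))), Rational(1, 2))), -1) = Pow(Mul(-312, Pow(Mul(2, Rational(535, 9), Rational(490, 9)), Rational(1, 2))), -1) = Pow(Mul(-312, Pow(Rational(524300, 81), Rational(1, 2))), -1) = Pow(Mul(-312, Mul(Rational(70, 9), Pow(107, Rational(1, 2)))), -1) = Pow(Mul(Rational(-7280, 3), Pow(107, Rational(1, 2))), -1) = Mul(Rational(-3, 778960), Pow(107, Rational(1, 2)))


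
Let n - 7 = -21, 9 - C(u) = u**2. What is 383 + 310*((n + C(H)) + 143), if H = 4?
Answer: 38203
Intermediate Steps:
C(u) = 9 - u**2
n = -14 (n = 7 - 21 = -14)
383 + 310*((n + C(H)) + 143) = 383 + 310*((-14 + (9 - 1*4**2)) + 143) = 383 + 310*((-14 + (9 - 1*16)) + 143) = 383 + 310*((-14 + (9 - 16)) + 143) = 383 + 310*((-14 - 7) + 143) = 383 + 310*(-21 + 143) = 383 + 310*122 = 383 + 37820 = 38203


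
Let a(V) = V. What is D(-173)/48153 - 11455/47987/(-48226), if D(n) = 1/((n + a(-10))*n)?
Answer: 17465184819347/3527974067353268274 ≈ 4.9505e-6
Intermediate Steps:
D(n) = 1/(n*(-10 + n)) (D(n) = 1/((n - 10)*n) = 1/((-10 + n)*n) = 1/(n*(-10 + n)))
D(-173)/48153 - 11455/47987/(-48226) = (1/((-173)*(-10 - 173)))/48153 - 11455/47987/(-48226) = -1/173/(-183)*(1/48153) - 11455*1/47987*(-1/48226) = -1/173*(-1/183)*(1/48153) - 11455/47987*(-1/48226) = (1/31659)*(1/48153) + 11455/2314221062 = 1/1524475827 + 11455/2314221062 = 17465184819347/3527974067353268274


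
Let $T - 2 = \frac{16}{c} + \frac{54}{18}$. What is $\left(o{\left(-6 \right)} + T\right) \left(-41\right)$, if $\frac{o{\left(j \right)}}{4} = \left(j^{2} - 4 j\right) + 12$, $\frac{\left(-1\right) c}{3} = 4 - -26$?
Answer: $- \frac{540257}{45} \approx -12006.0$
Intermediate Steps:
$c = -90$ ($c = - 3 \left(4 - -26\right) = - 3 \left(4 + 26\right) = \left(-3\right) 30 = -90$)
$o{\left(j \right)} = 48 - 16 j + 4 j^{2}$ ($o{\left(j \right)} = 4 \left(\left(j^{2} - 4 j\right) + 12\right) = 4 \left(12 + j^{2} - 4 j\right) = 48 - 16 j + 4 j^{2}$)
$T = \frac{217}{45}$ ($T = 2 + \left(\frac{16}{-90} + \frac{54}{18}\right) = 2 + \left(16 \left(- \frac{1}{90}\right) + 54 \cdot \frac{1}{18}\right) = 2 + \left(- \frac{8}{45} + 3\right) = 2 + \frac{127}{45} = \frac{217}{45} \approx 4.8222$)
$\left(o{\left(-6 \right)} + T\right) \left(-41\right) = \left(\left(48 - -96 + 4 \left(-6\right)^{2}\right) + \frac{217}{45}\right) \left(-41\right) = \left(\left(48 + 96 + 4 \cdot 36\right) + \frac{217}{45}\right) \left(-41\right) = \left(\left(48 + 96 + 144\right) + \frac{217}{45}\right) \left(-41\right) = \left(288 + \frac{217}{45}\right) \left(-41\right) = \frac{13177}{45} \left(-41\right) = - \frac{540257}{45}$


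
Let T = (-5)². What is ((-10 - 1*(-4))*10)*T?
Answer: -1500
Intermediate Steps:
T = 25
((-10 - 1*(-4))*10)*T = ((-10 - 1*(-4))*10)*25 = ((-10 + 4)*10)*25 = -6*10*25 = -60*25 = -1500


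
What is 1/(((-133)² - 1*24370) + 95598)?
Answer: 1/88917 ≈ 1.1246e-5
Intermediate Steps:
1/(((-133)² - 1*24370) + 95598) = 1/((17689 - 24370) + 95598) = 1/(-6681 + 95598) = 1/88917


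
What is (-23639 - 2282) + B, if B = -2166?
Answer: -28087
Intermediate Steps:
(-23639 - 2282) + B = (-23639 - 2282) - 2166 = -25921 - 2166 = -28087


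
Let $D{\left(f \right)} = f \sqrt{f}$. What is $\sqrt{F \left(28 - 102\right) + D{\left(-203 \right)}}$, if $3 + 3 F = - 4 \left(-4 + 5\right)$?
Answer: $\frac{\sqrt{1554 - 1827 i \sqrt{203}}}{3} \approx 39.18 - 36.911 i$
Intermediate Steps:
$F = - \frac{7}{3}$ ($F = -1 + \frac{\left(-4\right) \left(-4 + 5\right)}{3} = -1 + \frac{\left(-4\right) 1}{3} = -1 + \frac{1}{3} \left(-4\right) = -1 - \frac{4}{3} = - \frac{7}{3} \approx -2.3333$)
$D{\left(f \right)} = f^{\frac{3}{2}}$
$\sqrt{F \left(28 - 102\right) + D{\left(-203 \right)}} = \sqrt{- \frac{7 \left(28 - 102\right)}{3} + \left(-203\right)^{\frac{3}{2}}} = \sqrt{\left(- \frac{7}{3}\right) \left(-74\right) - 203 i \sqrt{203}} = \sqrt{\frac{518}{3} - 203 i \sqrt{203}}$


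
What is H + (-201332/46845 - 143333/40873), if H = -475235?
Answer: -909945347338196/1914695685 ≈ -4.7524e+5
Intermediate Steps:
H + (-201332/46845 - 143333/40873) = -475235 + (-201332/46845 - 143333/40873) = -475235 - 14943477221/1914695685 = -909945347338196/1914695685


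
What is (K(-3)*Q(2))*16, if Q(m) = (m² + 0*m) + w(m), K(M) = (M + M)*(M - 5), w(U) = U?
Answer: 4608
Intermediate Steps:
K(M) = 2*M*(-5 + M) (K(M) = (2*M)*(-5 + M) = 2*M*(-5 + M))
Q(m) = m + m² (Q(m) = (m² + 0*m) + m = (m² + 0) + m = m² + m = m + m²)
(K(-3)*Q(2))*16 = ((2*(-3)*(-5 - 3))*(2*(1 + 2)))*16 = ((2*(-3)*(-8))*(2*3))*16 = (48*6)*16 = 288*16 = 4608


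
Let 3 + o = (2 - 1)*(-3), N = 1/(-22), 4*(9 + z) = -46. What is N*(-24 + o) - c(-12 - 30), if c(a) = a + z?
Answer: 1405/22 ≈ 63.864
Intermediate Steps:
z = -41/2 (z = -9 + (1/4)*(-46) = -9 - 23/2 = -41/2 ≈ -20.500)
N = -1/22 (N = 1*(-1/22) = -1/22 ≈ -0.045455)
o = -6 (o = -3 + (2 - 1)*(-3) = -3 + 1*(-3) = -3 - 3 = -6)
c(a) = -41/2 + a (c(a) = a - 41/2 = -41/2 + a)
N*(-24 + o) - c(-12 - 30) = -(-24 - 6)/22 - (-41/2 + (-12 - 30)) = -1/22*(-30) - (-41/2 - 42) = 15/11 - 1*(-125/2) = 15/11 + 125/2 = 1405/22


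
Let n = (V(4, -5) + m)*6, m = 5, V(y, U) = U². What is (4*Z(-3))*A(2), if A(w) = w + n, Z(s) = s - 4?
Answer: -5096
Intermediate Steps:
n = 180 (n = ((-5)² + 5)*6 = (25 + 5)*6 = 30*6 = 180)
Z(s) = -4 + s
A(w) = 180 + w (A(w) = w + 180 = 180 + w)
(4*Z(-3))*A(2) = (4*(-4 - 3))*(180 + 2) = (4*(-7))*182 = -28*182 = -5096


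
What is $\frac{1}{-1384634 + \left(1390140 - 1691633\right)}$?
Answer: $- \frac{1}{1686127} \approx -5.9308 \cdot 10^{-7}$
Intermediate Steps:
$\frac{1}{-1384634 + \left(1390140 - 1691633\right)} = \frac{1}{-1384634 - 301493} = \frac{1}{-1686127} = - \frac{1}{1686127}$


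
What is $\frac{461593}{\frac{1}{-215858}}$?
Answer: $-99638541794$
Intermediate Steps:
$\frac{461593}{\frac{1}{-215858}} = \frac{461593}{- \frac{1}{215858}} = 461593 \left(-215858\right) = -99638541794$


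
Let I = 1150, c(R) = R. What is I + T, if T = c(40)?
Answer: 1190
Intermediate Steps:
T = 40
I + T = 1150 + 40 = 1190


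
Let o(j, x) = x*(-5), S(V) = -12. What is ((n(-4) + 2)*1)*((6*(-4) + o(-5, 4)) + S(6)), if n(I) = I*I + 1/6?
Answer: -3052/3 ≈ -1017.3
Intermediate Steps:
n(I) = ⅙ + I² (n(I) = I² + ⅙ = ⅙ + I²)
o(j, x) = -5*x
((n(-4) + 2)*1)*((6*(-4) + o(-5, 4)) + S(6)) = (((⅙ + (-4)²) + 2)*1)*((6*(-4) - 5*4) - 12) = (((⅙ + 16) + 2)*1)*((-24 - 20) - 12) = ((97/6 + 2)*1)*(-44 - 12) = ((109/6)*1)*(-56) = (109/6)*(-56) = -3052/3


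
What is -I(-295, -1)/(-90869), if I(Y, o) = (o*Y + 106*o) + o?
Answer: 188/90869 ≈ 0.0020689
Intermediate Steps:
I(Y, o) = 107*o + Y*o (I(Y, o) = (Y*o + 106*o) + o = (106*o + Y*o) + o = 107*o + Y*o)
-I(-295, -1)/(-90869) = -(-1)*(107 - 295)/(-90869) = -(-1)*(-188)*(-1/90869) = -1*188*(-1/90869) = -188*(-1/90869) = 188/90869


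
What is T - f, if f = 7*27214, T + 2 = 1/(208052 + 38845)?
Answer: -47033878499/246897 ≈ -1.9050e+5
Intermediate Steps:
T = -493793/246897 (T = -2 + 1/(208052 + 38845) = -2 + 1/246897 = -493793/246897 ≈ -2.0000)
f = 190498
T - f = -493793/246897 - 1*190498 = -493793/246897 - 190498 = -47033878499/246897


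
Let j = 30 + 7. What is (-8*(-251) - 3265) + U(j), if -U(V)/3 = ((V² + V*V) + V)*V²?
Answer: -11398182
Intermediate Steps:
j = 37
U(V) = -3*V²*(V + 2*V²) (U(V) = -3*((V² + V*V) + V)*V² = -3*((V² + V²) + V)*V² = -3*(2*V² + V)*V² = -3*(V + 2*V²)*V² = -3*V²*(V + 2*V²))
(-8*(-251) - 3265) + U(j) = (-8*(-251) - 3265) + 37³*(-3 - 6*37) = (2008 - 3265) + 50653*(-3 - 222) = -1257 + 50653*(-225) = -1257 - 11396925 = -11398182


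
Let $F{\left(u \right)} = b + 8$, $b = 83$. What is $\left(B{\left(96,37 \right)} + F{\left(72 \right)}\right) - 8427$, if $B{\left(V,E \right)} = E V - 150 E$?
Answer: $-10334$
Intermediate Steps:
$B{\left(V,E \right)} = - 150 E + E V$
$F{\left(u \right)} = 91$ ($F{\left(u \right)} = 83 + 8 = 91$)
$\left(B{\left(96,37 \right)} + F{\left(72 \right)}\right) - 8427 = \left(37 \left(-150 + 96\right) + 91\right) - 8427 = \left(37 \left(-54\right) + 91\right) - 8427 = \left(-1998 + 91\right) - 8427 = -1907 - 8427 = -10334$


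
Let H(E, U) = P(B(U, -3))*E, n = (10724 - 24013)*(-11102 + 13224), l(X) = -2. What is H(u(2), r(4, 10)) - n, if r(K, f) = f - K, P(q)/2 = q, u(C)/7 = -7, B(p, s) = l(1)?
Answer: 28199454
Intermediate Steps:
B(p, s) = -2
u(C) = -49 (u(C) = 7*(-7) = -49)
P(q) = 2*q
n = -28199258 (n = -13289*2122 = -28199258)
H(E, U) = -4*E (H(E, U) = (2*(-2))*E = -4*E)
H(u(2), r(4, 10)) - n = -4*(-49) - 1*(-28199258) = 196 + 28199258 = 28199454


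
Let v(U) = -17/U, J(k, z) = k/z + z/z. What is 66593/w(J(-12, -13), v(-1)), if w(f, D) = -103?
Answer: -66593/103 ≈ -646.53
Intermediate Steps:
J(k, z) = 1 + k/z (J(k, z) = k/z + 1 = 1 + k/z)
66593/w(J(-12, -13), v(-1)) = 66593/(-103) = 66593*(-1/103) = -66593/103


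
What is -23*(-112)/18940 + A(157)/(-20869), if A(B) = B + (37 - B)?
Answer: 13264441/98814715 ≈ 0.13424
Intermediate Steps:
A(B) = 37
-23*(-112)/18940 + A(157)/(-20869) = -23*(-112)/18940 + 37/(-20869) = 2576*(1/18940) + 37*(-1/20869) = 644/4735 - 37/20869 = 13264441/98814715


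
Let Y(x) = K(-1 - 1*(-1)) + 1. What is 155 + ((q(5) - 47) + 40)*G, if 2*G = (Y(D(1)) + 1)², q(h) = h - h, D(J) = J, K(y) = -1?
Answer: 303/2 ≈ 151.50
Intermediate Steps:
q(h) = 0
Y(x) = 0 (Y(x) = -1 + 1 = 0)
G = ½ (G = (0 + 1)²/2 = (½)*1² = (½)*1 = ½ ≈ 0.50000)
155 + ((q(5) - 47) + 40)*G = 155 + ((0 - 47) + 40)*(½) = 155 + (-47 + 40)*(½) = 155 - 7*½ = 155 - 7/2 = 303/2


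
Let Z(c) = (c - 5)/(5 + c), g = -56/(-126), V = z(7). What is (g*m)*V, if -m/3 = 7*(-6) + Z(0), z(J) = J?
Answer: 1204/3 ≈ 401.33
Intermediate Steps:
V = 7
g = 4/9 (g = -56*(-1/126) = 4/9 ≈ 0.44444)
Z(c) = (-5 + c)/(5 + c)
m = 129 (m = -3*(7*(-6) + (-5 + 0)/(5 + 0)) = -3*(-42 - 5/5) = -3*(-42 + (1/5)*(-5)) = -3*(-42 - 1) = -3*(-43) = 129)
(g*m)*V = ((4/9)*129)*7 = (172/3)*7 = 1204/3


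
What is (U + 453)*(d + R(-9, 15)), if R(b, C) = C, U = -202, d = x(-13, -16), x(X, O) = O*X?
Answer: 55973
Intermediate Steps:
d = 208 (d = -16*(-13) = 208)
(U + 453)*(d + R(-9, 15)) = (-202 + 453)*(208 + 15) = 251*223 = 55973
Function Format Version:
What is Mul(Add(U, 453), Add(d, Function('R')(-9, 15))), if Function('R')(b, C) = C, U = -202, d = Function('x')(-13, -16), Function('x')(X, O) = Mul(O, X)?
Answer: 55973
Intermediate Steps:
d = 208 (d = Mul(-16, -13) = 208)
Mul(Add(U, 453), Add(d, Function('R')(-9, 15))) = Mul(Add(-202, 453), Add(208, 15)) = Mul(251, 223) = 55973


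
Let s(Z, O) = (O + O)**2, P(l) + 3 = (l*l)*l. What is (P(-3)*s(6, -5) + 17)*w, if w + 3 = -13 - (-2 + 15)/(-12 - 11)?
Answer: 1058965/23 ≈ 46042.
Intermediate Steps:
P(l) = -3 + l**3 (P(l) = -3 + (l*l)*l = -3 + l**2*l = -3 + l**3)
s(Z, O) = 4*O**2 (s(Z, O) = (2*O)**2 = 4*O**2)
w = -355/23 (w = -3 + (-13 - (-2 + 15)/(-12 - 11)) = -3 + (-13 - 13/(-23)) = -3 + (-13 - 13*(-1)/23) = -3 + (-13 - 1*(-13/23)) = -3 + (-13 + 13/23) = -3 - 286/23 = -355/23 ≈ -15.435)
(P(-3)*s(6, -5) + 17)*w = ((-3 + (-3)**3)*(4*(-5)**2) + 17)*(-355/23) = ((-3 - 27)*(4*25) + 17)*(-355/23) = (-30*100 + 17)*(-355/23) = (-3000 + 17)*(-355/23) = -2983*(-355/23) = 1058965/23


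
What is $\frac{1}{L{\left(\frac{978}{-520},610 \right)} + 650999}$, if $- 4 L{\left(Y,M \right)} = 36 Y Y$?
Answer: $\frac{67600}{44005380311} \approx 1.5362 \cdot 10^{-6}$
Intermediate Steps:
$L{\left(Y,M \right)} = - 9 Y^{2}$ ($L{\left(Y,M \right)} = - \frac{36 Y Y}{4} = - \frac{36 Y^{2}}{4} = - 9 Y^{2}$)
$\frac{1}{L{\left(\frac{978}{-520},610 \right)} + 650999} = \frac{1}{- 9 \left(\frac{978}{-520}\right)^{2} + 650999} = \frac{1}{- 9 \left(978 \left(- \frac{1}{520}\right)\right)^{2} + 650999} = \frac{1}{- 9 \left(- \frac{489}{260}\right)^{2} + 650999} = \frac{1}{\left(-9\right) \frac{239121}{67600} + 650999} = \frac{1}{- \frac{2152089}{67600} + 650999} = \frac{1}{\frac{44005380311}{67600}} = \frac{67600}{44005380311}$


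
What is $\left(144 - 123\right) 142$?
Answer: $2982$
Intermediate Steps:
$\left(144 - 123\right) 142 = 21 \cdot 142 = 2982$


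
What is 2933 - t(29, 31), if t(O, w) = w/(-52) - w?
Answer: 154159/52 ≈ 2964.6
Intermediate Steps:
t(O, w) = -53*w/52 (t(O, w) = w*(-1/52) - w = -w/52 - w = -53*w/52)
2933 - t(29, 31) = 2933 - (-53)*31/52 = 2933 - 1*(-1643/52) = 2933 + 1643/52 = 154159/52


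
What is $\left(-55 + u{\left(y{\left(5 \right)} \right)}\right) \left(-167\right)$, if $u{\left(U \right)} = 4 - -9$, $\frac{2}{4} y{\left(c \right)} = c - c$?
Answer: $7014$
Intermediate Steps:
$y{\left(c \right)} = 0$ ($y{\left(c \right)} = 2 \left(c - c\right) = 2 \cdot 0 = 0$)
$u{\left(U \right)} = 13$ ($u{\left(U \right)} = 4 + 9 = 13$)
$\left(-55 + u{\left(y{\left(5 \right)} \right)}\right) \left(-167\right) = \left(-55 + 13\right) \left(-167\right) = \left(-42\right) \left(-167\right) = 7014$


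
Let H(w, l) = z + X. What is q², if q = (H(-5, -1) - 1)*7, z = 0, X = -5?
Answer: 1764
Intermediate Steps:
H(w, l) = -5 (H(w, l) = 0 - 5 = -5)
q = -42 (q = (-5 - 1)*7 = -6*7 = -42)
q² = (-42)² = 1764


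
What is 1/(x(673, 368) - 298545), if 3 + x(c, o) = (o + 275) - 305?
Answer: -1/298210 ≈ -3.3533e-6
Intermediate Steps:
x(c, o) = -33 + o (x(c, o) = -3 + ((o + 275) - 305) = -3 + ((275 + o) - 305) = -3 + (-30 + o) = -33 + o)
1/(x(673, 368) - 298545) = 1/((-33 + 368) - 298545) = 1/(335 - 298545) = 1/(-298210) = -1/298210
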